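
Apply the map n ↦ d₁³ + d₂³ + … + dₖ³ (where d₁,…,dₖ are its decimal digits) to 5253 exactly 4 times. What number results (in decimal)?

189

5253 → 285
285 → 645
645 → 405
405 → 189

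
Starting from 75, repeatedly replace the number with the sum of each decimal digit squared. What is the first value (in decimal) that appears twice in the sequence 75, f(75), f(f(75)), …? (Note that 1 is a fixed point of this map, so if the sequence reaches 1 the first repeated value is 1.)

37

75 → 7² + 5² = 74
74 → 7² + 4² = 65
65 → 6² + 5² = 61
61 → 6² + 1² = 37
37 → 3² + 7² = 58
58 → 5² + 8² = 89
89 → 8² + 9² = 145
145 → 1² + 4² + 5² = 42
42 → 4² + 2² = 20
20 → 2² + 0² = 4
4 → 4² = 16
16 → 1² + 6² = 37  — 37 already appeared earlier.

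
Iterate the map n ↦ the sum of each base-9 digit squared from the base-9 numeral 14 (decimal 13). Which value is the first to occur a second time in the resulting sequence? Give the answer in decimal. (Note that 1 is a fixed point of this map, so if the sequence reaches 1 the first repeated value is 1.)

65

13 = (1,4)_9 → 1² + 4² = 17
17 = (1,8)_9 → 1² + 8² = 65
65 = (7,2)_9 → 7² + 2² = 53
53 = (5,8)_9 → 5² + 8² = 89
89 = (1,0,8)_9 → 1² + 0² + 8² = 65  — 65 already appeared earlier.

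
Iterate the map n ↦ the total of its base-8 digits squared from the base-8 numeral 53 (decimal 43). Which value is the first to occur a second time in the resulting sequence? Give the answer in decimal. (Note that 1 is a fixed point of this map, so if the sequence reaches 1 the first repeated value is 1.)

20

43 = (5,3)_8 → 5² + 3² = 25 + 9 = 34
34 = (4,2)_8 → 4² + 2² = 16 + 4 = 20
20 = (2,4)_8 → 2² + 4² = 4 + 16 = 20  — 20 already appeared earlier.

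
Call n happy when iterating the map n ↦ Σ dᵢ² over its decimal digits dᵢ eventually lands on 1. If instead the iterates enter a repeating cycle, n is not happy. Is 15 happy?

15 → 26
26 → 40
40 → 16
16 → 37
37 → 58
58 → 89
89 → 145
145 → 42
42 → 20
20 → 4
4 → 16  — 16 already seen; the sequence cycles without reaching 1.

not happy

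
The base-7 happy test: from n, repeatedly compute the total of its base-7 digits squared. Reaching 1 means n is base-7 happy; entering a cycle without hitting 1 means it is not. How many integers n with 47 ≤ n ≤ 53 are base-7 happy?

1

47: 47 → 61 → 27 → 45 → 45  (repeats 45)
48: 48 → 72 → 14 → 4 → 16 → 8 → 2 → 4  (repeats 4)
49: 49 → 1  (reaches 1)
50: 50 → 2 → 4 → 16 → 8 → 2  (repeats 2)
51: 51 → 5 → 25 → 25  (repeats 25)
52: 52 → 10 → 10  (repeats 10)
53: 53 → 17 → 13 → 37 → 29 → 17  (repeats 17)
base-7 happy: 49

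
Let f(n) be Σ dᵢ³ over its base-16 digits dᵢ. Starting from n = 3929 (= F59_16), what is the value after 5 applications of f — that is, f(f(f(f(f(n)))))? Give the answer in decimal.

3929 = (15,5,9)_16 → 4229
4229 = (1,0,8,5)_16 → 638
638 = (2,7,14)_16 → 3095
3095 = (12,1,7)_16 → 2072
2072 = (8,1,8)_16 → 1025

1025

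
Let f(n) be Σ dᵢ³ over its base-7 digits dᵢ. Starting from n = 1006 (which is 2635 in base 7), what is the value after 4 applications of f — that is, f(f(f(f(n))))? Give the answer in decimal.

496

1006 = (2,6,3,5)_7 → 2³ + 6³ + 3³ + 5³ = 8 + 216 + 27 + 125 = 376
376 = (1,0,4,5)_7 → 1³ + 0³ + 4³ + 5³ = 1 + 0 + 64 + 125 = 190
190 = (3,6,1)_7 → 3³ + 6³ + 1³ = 27 + 216 + 1 = 244
244 = (4,6,6)_7 → 4³ + 6³ + 6³ = 64 + 216 + 216 = 496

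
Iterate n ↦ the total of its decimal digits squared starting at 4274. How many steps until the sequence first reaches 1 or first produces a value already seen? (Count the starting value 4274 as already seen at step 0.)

10

4274 → 85
85 → 89
89 → 145
145 → 42
42 → 20
20 → 4
4 → 16
16 → 37
37 → 58
58 → 89  — 89 repeats.
That took 10 steps.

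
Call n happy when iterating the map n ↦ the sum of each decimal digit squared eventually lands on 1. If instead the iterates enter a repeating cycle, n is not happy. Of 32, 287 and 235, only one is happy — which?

32

32: 32 → 13 → 10 → 1  — reaches 1 (happy)
287: 287 → 117 → 51 → 26 → 40 → 16 → 37 → 58 → 89 → 145 → 42 → 20 → 4 → 16  — repeats 16 (not happy)
235: 235 → 38 → 73 → 58 → 89 → 145 → 42 → 20 → 4 → 16 → 37 → 58  — repeats 58 (not happy)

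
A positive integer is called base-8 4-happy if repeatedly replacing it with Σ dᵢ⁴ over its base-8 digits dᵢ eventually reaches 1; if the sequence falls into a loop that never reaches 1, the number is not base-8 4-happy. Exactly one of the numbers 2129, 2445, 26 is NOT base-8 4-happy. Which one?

26

2129: 2129 → 274 → 288 → 512 → 1  — reaches 1 (base-8 4-happy)
2445: 2445 → 2178 → 288 → 512 → 1  — reaches 1 (base-8 4-happy)
26: 26 → 97 → 258 → 272 → 272  — repeats 272 (not base-8 4-happy)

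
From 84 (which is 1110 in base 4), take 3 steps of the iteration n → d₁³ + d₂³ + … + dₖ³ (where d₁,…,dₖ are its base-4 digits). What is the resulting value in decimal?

36

84 = (1,1,1,0)_4 → 3
3 = (3)_4 → 27
27 = (1,2,3)_4 → 36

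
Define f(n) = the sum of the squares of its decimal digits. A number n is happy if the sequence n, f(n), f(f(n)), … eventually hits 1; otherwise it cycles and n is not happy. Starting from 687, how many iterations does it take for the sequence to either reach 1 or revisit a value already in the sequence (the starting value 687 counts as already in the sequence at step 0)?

687 → 6² + 8² + 7² = 149
149 → 1² + 4² + 9² = 98
98 → 9² + 8² = 145
145 → 1² + 4² + 5² = 42
42 → 4² + 2² = 20
20 → 2² + 0² = 4
4 → 4² = 16
16 → 1² + 6² = 37
37 → 3² + 7² = 58
58 → 5² + 8² = 89
89 → 8² + 9² = 145  — 145 repeats.
That took 11 steps.

11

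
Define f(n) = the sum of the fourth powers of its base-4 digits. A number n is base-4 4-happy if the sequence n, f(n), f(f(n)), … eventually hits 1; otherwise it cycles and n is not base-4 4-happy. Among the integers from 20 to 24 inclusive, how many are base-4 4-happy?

3

20: 20 → 2 → 16 → 1  (reaches 1)
21: 21 → 3 → 81 → 3  (repeats 3)
22: 22 → 18 → 17 → 2 → 16 → 1  (reaches 1)
23: 23 → 83 → 83  (repeats 83)
24: 24 → 17 → 2 → 16 → 1  (reaches 1)
base-4 4-happy: 20, 22, 24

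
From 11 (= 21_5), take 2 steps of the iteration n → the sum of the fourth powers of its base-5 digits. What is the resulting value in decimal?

11 = (2,1)_5 → 2⁴ + 1⁴ = 17
17 = (3,2)_5 → 3⁴ + 2⁴ = 97

97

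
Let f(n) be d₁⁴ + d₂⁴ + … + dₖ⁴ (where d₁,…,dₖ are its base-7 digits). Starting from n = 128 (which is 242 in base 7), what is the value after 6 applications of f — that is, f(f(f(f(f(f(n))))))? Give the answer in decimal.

128 = (2,4,2)_7 → 288
288 = (5,6,1)_7 → 1922
1922 = (5,4,1,4)_7 → 1138
1138 = (3,2,1,4)_7 → 354
354 = (1,0,1,4)_7 → 258
258 = (5,1,6)_7 → 1922

1922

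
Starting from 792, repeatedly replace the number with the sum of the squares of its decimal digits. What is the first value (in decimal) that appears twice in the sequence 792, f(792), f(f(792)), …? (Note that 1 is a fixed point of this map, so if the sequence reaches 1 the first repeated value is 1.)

16

792 → 7² + 9² + 2² = 134
134 → 1² + 3² + 4² = 26
26 → 2² + 6² = 40
40 → 4² + 0² = 16
16 → 1² + 6² = 37
37 → 3² + 7² = 58
58 → 5² + 8² = 89
89 → 8² + 9² = 145
145 → 1² + 4² + 5² = 42
42 → 4² + 2² = 20
20 → 2² + 0² = 4
4 → 4² = 16  — 16 already appeared earlier.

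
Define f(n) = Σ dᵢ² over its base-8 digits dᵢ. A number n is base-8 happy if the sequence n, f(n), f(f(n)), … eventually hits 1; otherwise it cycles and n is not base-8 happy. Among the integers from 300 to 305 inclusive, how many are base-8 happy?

1

300: 300 → 57 → 50 → 40 → 25 → 10 → 5 → 25  — not base-8 happy
301: 301 → 66 → 5 → 25 → 10 → 5  — not base-8 happy
302: 302 → 77 → 27 → 18 → 8 → 1  — base-8 happy
303: 303 → 90 → 14 → 37 → 41 → 26 → 13 → 26  — not base-8 happy
304: 304 → 52 → 52  — not base-8 happy
305: 305 → 53 → 61 → 74 → 6 → 36 → 32 → 16 → 4 → 16  — not base-8 happy
base-8 happy: 302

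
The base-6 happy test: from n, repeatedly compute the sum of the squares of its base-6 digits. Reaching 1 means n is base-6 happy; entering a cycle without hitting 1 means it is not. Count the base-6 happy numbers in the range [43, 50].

2

43: 43 → 3 → 9 → 10 → 17 → 29 → 41 → 26 → 20 → 13 → 5 → 25 → 17  — not base-6 happy
44: 44 → 6 → 1  — base-6 happy
45: 45 → 11 → 26 → 20 → 13 → 5 → 25 → 17 → 29 → 41 → 26  — not base-6 happy
46: 46 → 18 → 9 → 10 → 17 → 29 → 41 → 26 → 20 → 13 → 5 → 25 → 17  — not base-6 happy
47: 47 → 27 → 25 → 17 → 29 → 41 → 26 → 20 → 13 → 5 → 25  — not base-6 happy
48: 48 → 5 → 25 → 17 → 29 → 41 → 26 → 20 → 13 → 5  — not base-6 happy
49: 49 → 6 → 1  — base-6 happy
50: 50 → 9 → 10 → 17 → 29 → 41 → 26 → 20 → 13 → 5 → 25 → 17  — not base-6 happy
base-6 happy: 44, 49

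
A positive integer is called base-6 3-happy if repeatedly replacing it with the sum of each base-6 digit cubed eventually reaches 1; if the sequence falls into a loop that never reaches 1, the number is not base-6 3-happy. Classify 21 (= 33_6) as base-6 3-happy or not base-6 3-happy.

not base-6 3-happy

21 = (3,3)_6 → 54
54 = (1,3,0)_6 → 28
28 = (4,4)_6 → 128
128 = (3,3,2)_6 → 62
62 = (1,4,2)_6 → 73
73 = (2,0,1)_6 → 9
9 = (1,3)_6 → 28  — 28 already seen; the sequence cycles without reaching 1.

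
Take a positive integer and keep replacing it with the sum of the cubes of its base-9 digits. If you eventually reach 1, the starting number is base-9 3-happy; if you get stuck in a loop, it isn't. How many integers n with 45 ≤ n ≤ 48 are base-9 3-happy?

1

45: 45 → 125 → 577 → 345 → 99 → 9 → 1  — base-9 3-happy
46: 46 → 126 → 126  — not base-9 3-happy
47: 47 → 133 → 469 → 469  — not base-9 3-happy
48: 48 → 152 → 856 → 128 → 134 → 638 → 1198 → 470 → 476 → 980 → 540 → 432 → 152  — not base-9 3-happy
base-9 3-happy: 45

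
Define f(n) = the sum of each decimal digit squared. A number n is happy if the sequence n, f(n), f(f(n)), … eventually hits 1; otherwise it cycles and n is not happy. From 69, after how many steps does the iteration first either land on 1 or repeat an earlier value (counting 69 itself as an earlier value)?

13

69 → 6² + 9² = 117
117 → 1² + 1² + 7² = 51
51 → 5² + 1² = 26
26 → 2² + 6² = 40
40 → 4² + 0² = 16
16 → 1² + 6² = 37
37 → 3² + 7² = 58
58 → 5² + 8² = 89
89 → 8² + 9² = 145
145 → 1² + 4² + 5² = 42
42 → 4² + 2² = 20
20 → 2² + 0² = 4
4 → 4² = 16  — 16 repeats.
That took 13 steps.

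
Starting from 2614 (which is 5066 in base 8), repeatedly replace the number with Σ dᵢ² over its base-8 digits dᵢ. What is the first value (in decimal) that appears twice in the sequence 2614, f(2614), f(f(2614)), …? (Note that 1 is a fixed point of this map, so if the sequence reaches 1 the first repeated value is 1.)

2614 = (5,0,6,6)_8 → 5² + 0² + 6² + 6² = 97
97 = (1,4,1)_8 → 1² + 4² + 1² = 18
18 = (2,2)_8 → 2² + 2² = 8
8 = (1,0)_8 → 1² + 0² = 1  — reached the fixed point 1.
1 → 1, so 1 is the first repeated value.

1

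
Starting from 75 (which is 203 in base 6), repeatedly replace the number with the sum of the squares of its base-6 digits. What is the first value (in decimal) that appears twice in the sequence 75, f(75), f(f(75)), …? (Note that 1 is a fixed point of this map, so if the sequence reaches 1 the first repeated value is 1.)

13

75 = (2,0,3)_6 → 2² + 0² + 3² = 13
13 = (2,1)_6 → 2² + 1² = 5
5 = (5)_6 → 5² = 25
25 = (4,1)_6 → 4² + 1² = 17
17 = (2,5)_6 → 2² + 5² = 29
29 = (4,5)_6 → 4² + 5² = 41
41 = (1,0,5)_6 → 1² + 0² + 5² = 26
26 = (4,2)_6 → 4² + 2² = 20
20 = (3,2)_6 → 3² + 2² = 13  — 13 already appeared earlier.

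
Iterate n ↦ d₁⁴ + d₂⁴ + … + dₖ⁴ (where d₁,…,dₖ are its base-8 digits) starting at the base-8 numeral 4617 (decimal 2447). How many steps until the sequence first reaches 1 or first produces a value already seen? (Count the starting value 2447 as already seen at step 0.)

14

2447 = (4,6,1,7)_8 → 3954
3954 = (7,5,6,2)_8 → 4338
4338 = (1,0,3,6,2)_8 → 1394
1394 = (2,5,6,2)_8 → 1953
1953 = (3,6,4,1)_8 → 1634
1634 = (3,1,4,2)_8 → 354
354 = (5,4,2)_8 → 897
897 = (1,6,0,1)_8 → 1298
1298 = (2,4,2,2)_8 → 304
304 = (4,6,0)_8 → 1552
1552 = (3,0,2,0)_8 → 97
97 = (1,4,1)_8 → 258
258 = (4,0,2)_8 → 272
272 = (4,2,0)_8 → 272  — 272 repeats.
That took 14 steps.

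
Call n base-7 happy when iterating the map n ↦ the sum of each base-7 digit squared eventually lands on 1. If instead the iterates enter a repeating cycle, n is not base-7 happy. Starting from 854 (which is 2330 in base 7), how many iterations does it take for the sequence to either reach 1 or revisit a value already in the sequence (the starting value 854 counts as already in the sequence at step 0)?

3

854 = (2,3,3,0)_7 → 2² + 3² + 3² + 0² = 4 + 9 + 9 + 0 = 22
22 = (3,1)_7 → 3² + 1² = 9 + 1 = 10
10 = (1,3)_7 → 1² + 3² = 1 + 9 = 10  — 10 repeats.
That took 3 steps.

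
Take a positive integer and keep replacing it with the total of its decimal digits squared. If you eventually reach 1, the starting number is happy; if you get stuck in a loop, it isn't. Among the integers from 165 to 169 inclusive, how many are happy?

165: 165 → 62 → 40 → 16 → 37 → 58 → 89 → 145 → 42 → 20 → 4 → 16  — not happy
166: 166 → 73 → 58 → 89 → 145 → 42 → 20 → 4 → 16 → 37 → 58  — not happy
167: 167 → 86 → 100 → 1  — happy
168: 168 → 101 → 2 → 4 → 16 → 37 → 58 → 89 → 145 → 42 → 20 → 4  — not happy
169: 169 → 118 → 66 → 72 → 53 → 34 → 25 → 29 → 85 → 89 → 145 → 42 → 20 → 4 → 16 → 37 → 58 → 89  — not happy
happy: 167

1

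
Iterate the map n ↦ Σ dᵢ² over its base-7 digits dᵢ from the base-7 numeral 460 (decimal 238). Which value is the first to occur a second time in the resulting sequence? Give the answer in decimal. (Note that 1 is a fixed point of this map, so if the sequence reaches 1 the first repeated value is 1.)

10

238 = (4,6,0)_7 → 4² + 6² + 0² = 52
52 = (1,0,3)_7 → 1² + 0² + 3² = 10
10 = (1,3)_7 → 1² + 3² = 10  — 10 already appeared earlier.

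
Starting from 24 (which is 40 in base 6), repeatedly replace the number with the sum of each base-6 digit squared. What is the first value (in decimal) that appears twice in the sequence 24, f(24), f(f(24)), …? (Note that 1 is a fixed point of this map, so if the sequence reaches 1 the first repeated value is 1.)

24 = (4,0)_6 → 4² + 0² = 16
16 = (2,4)_6 → 2² + 4² = 20
20 = (3,2)_6 → 3² + 2² = 13
13 = (2,1)_6 → 2² + 1² = 5
5 = (5)_6 → 5² = 25
25 = (4,1)_6 → 4² + 1² = 17
17 = (2,5)_6 → 2² + 5² = 29
29 = (4,5)_6 → 4² + 5² = 41
41 = (1,0,5)_6 → 1² + 0² + 5² = 26
26 = (4,2)_6 → 4² + 2² = 20  — 20 already appeared earlier.

20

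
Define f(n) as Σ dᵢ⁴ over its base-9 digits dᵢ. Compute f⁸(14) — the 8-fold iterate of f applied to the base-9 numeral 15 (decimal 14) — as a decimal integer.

14 = (1,5)_9 → 626
626 = (7,6,5)_9 → 4322
4322 = (5,8,3,2)_9 → 4818
4818 = (6,5,4,3)_9 → 2258
2258 = (3,0,7,8)_9 → 6578
6578 = (1,0,0,1,8)_9 → 4098
4098 = (5,5,5,3)_9 → 1956
1956 = (2,6,1,3)_9 → 1394

1394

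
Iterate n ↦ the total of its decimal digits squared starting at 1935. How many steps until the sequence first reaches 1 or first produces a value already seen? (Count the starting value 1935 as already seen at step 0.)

1935 → 1² + 9² + 3² + 5² = 116
116 → 1² + 1² + 6² = 38
38 → 3² + 8² = 73
73 → 7² + 3² = 58
58 → 5² + 8² = 89
89 → 8² + 9² = 145
145 → 1² + 4² + 5² = 42
42 → 4² + 2² = 20
20 → 2² + 0² = 4
4 → 4² = 16
16 → 1² + 6² = 37
37 → 3² + 7² = 58  — 58 repeats.
That took 12 steps.

12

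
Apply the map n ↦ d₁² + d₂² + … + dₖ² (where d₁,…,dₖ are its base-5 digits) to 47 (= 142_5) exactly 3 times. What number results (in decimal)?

13

47 = (1,4,2)_5 → 1² + 4² + 2² = 1 + 16 + 4 = 21
21 = (4,1)_5 → 4² + 1² = 16 + 1 = 17
17 = (3,2)_5 → 3² + 2² = 9 + 4 = 13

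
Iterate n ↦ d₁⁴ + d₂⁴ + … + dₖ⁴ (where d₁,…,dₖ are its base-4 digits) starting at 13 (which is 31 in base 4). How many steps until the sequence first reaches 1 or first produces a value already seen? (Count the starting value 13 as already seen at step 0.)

6

13 = (3,1)_4 → 82
82 = (1,1,0,2)_4 → 18
18 = (1,0,2)_4 → 17
17 = (1,0,1)_4 → 2
2 = (2)_4 → 16
16 = (1,0,0)_4 → 1  — reached 1.
That took 6 steps.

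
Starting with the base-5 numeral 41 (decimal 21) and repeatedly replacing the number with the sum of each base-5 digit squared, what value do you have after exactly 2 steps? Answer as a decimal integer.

13

21 = (4,1)_5 → 4² + 1² = 16 + 1 = 17
17 = (3,2)_5 → 3² + 2² = 9 + 4 = 13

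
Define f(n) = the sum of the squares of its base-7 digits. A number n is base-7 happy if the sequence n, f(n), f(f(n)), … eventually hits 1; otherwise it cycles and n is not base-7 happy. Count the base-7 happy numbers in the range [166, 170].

1

166: 166 → 38 → 34 → 52 → 10 → 10  — not base-7 happy
167: 167 → 49 → 1  — base-7 happy
168: 168 → 18 → 20 → 40 → 50 → 2 → 4 → 16 → 8 → 2  — not base-7 happy
169: 169 → 19 → 29 → 17 → 13 → 37 → 29  — not base-7 happy
170: 170 → 22 → 10 → 10  — not base-7 happy
base-7 happy: 167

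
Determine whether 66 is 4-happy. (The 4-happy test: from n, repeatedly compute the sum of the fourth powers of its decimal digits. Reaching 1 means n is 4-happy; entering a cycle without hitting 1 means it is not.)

66 → 6⁴ + 6⁴ = 1296 + 1296 = 2592
2592 → 2⁴ + 5⁴ + 9⁴ + 2⁴ = 16 + 625 + 6561 + 16 = 7218
7218 → 7⁴ + 2⁴ + 1⁴ + 8⁴ = 2401 + 16 + 1 + 4096 = 6514
6514 → 6⁴ + 5⁴ + 1⁴ + 4⁴ = 1296 + 625 + 1 + 256 = 2178
2178 → 2⁴ + 1⁴ + 7⁴ + 8⁴ = 16 + 1 + 2401 + 4096 = 6514  — 6514 already seen; the sequence cycles without reaching 1.

not 4-happy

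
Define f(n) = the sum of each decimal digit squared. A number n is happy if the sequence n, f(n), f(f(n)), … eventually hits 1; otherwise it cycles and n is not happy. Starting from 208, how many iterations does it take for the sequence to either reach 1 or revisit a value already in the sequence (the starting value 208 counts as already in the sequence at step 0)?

208 → 2² + 0² + 8² = 68
68 → 6² + 8² = 100
100 → 1² + 0² + 0² = 1  — reached 1.
That took 3 steps.

3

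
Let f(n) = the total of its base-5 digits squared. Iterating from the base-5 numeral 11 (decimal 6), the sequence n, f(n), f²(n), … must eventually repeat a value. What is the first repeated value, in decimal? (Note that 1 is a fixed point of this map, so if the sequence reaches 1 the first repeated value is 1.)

6 = (1,1)_5 → 1² + 1² = 1 + 1 = 2
2 = (2)_5 → 2² = 4
4 = (4)_5 → 4² = 16
16 = (3,1)_5 → 3² + 1² = 9 + 1 = 10
10 = (2,0)_5 → 2² + 0² = 4 + 0 = 4  — 4 already appeared earlier.

4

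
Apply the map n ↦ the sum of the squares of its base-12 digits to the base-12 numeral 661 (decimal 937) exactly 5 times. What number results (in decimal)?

937 = (6,6,1)_12 → 6² + 6² + 1² = 36 + 36 + 1 = 73
73 = (6,1)_12 → 6² + 1² = 36 + 1 = 37
37 = (3,1)_12 → 3² + 1² = 9 + 1 = 10
10 = (10)_12 → 10² = 100
100 = (8,4)_12 → 8² + 4² = 64 + 16 = 80

80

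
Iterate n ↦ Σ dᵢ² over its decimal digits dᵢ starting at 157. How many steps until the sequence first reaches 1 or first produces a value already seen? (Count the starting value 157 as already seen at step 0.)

157 → 75
75 → 74
74 → 65
65 → 61
61 → 37
37 → 58
58 → 89
89 → 145
145 → 42
42 → 20
20 → 4
4 → 16
16 → 37  — 37 repeats.
That took 13 steps.

13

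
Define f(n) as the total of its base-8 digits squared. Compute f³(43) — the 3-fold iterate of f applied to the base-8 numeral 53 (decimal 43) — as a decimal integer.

43 = (5,3)_8 → 5² + 3² = 34
34 = (4,2)_8 → 4² + 2² = 20
20 = (2,4)_8 → 2² + 4² = 20

20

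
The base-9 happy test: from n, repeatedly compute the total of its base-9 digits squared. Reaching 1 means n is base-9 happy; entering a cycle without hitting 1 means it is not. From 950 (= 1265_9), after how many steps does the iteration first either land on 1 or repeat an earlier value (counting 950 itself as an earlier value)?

950 = (1,2,6,5)_9 → 66
66 = (7,3)_9 → 58
58 = (6,4)_9 → 52
52 = (5,7)_9 → 74
74 = (8,2)_9 → 68
68 = (7,5)_9 → 74  — 74 repeats.
That took 6 steps.

6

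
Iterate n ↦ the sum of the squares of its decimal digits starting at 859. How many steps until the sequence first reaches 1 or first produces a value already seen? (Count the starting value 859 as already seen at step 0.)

14

859 → 8² + 5² + 9² = 170
170 → 1² + 7² + 0² = 50
50 → 5² + 0² = 25
25 → 2² + 5² = 29
29 → 2² + 9² = 85
85 → 8² + 5² = 89
89 → 8² + 9² = 145
145 → 1² + 4² + 5² = 42
42 → 4² + 2² = 20
20 → 2² + 0² = 4
4 → 4² = 16
16 → 1² + 6² = 37
37 → 3² + 7² = 58
58 → 5² + 8² = 89  — 89 repeats.
That took 14 steps.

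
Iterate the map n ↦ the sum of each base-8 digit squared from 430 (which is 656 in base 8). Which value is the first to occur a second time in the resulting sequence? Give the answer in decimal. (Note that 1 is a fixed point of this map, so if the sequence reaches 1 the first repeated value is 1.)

430 = (6,5,6)_8 → 6² + 5² + 6² = 36 + 25 + 36 = 97
97 = (1,4,1)_8 → 1² + 4² + 1² = 1 + 16 + 1 = 18
18 = (2,2)_8 → 2² + 2² = 4 + 4 = 8
8 = (1,0)_8 → 1² + 0² = 1 + 0 = 1  — reached the fixed point 1.
1 → 1, so 1 is the first repeated value.

1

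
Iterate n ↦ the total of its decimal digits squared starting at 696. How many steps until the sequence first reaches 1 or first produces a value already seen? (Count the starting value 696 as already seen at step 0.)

696 → 6² + 9² + 6² = 153
153 → 1² + 5² + 3² = 35
35 → 3² + 5² = 34
34 → 3² + 4² = 25
25 → 2² + 5² = 29
29 → 2² + 9² = 85
85 → 8² + 5² = 89
89 → 8² + 9² = 145
145 → 1² + 4² + 5² = 42
42 → 4² + 2² = 20
20 → 2² + 0² = 4
4 → 4² = 16
16 → 1² + 6² = 37
37 → 3² + 7² = 58
58 → 5² + 8² = 89  — 89 repeats.
That took 15 steps.

15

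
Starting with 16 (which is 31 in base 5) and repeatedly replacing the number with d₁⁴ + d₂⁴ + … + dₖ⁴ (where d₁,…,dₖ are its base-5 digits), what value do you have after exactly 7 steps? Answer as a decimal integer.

514

16 = (3,1)_5 → 3⁴ + 1⁴ = 82
82 = (3,1,2)_5 → 3⁴ + 1⁴ + 2⁴ = 98
98 = (3,4,3)_5 → 3⁴ + 4⁴ + 3⁴ = 418
418 = (3,1,3,3)_5 → 3⁴ + 1⁴ + 3⁴ + 3⁴ = 244
244 = (1,4,3,4)_5 → 1⁴ + 4⁴ + 3⁴ + 4⁴ = 594
594 = (4,3,3,4)_5 → 4⁴ + 3⁴ + 3⁴ + 4⁴ = 674
674 = (1,0,1,4,4)_5 → 1⁴ + 0⁴ + 1⁴ + 4⁴ + 4⁴ = 514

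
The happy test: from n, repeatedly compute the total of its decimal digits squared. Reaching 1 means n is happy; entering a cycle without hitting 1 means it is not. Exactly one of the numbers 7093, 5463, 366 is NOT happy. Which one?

7093: 7093 → 139 → 91 → 82 → 68 → 100 → 1  — reaches 1 (happy)
5463: 5463 → 86 → 100 → 1  — reaches 1 (happy)
366: 366 → 81 → 65 → 61 → 37 → 58 → 89 → 145 → 42 → 20 → 4 → 16 → 37  — repeats 37 (not happy)

366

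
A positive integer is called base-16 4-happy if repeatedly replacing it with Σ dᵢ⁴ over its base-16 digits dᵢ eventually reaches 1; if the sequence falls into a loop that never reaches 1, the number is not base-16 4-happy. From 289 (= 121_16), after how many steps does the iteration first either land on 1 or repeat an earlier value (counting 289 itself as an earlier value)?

289 = (1,2,1)_16 → 1⁴ + 2⁴ + 1⁴ = 1 + 16 + 1 = 18
18 = (1,2)_16 → 1⁴ + 2⁴ = 1 + 16 = 17
17 = (1,1)_16 → 1⁴ + 1⁴ = 1 + 1 = 2
2 = (2)_16 → 2⁴ = 16
16 = (1,0)_16 → 1⁴ + 0⁴ = 1 + 0 = 1  — reached 1.
That took 5 steps.

5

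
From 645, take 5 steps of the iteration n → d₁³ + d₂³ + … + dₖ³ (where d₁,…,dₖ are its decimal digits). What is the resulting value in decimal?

513

645 → 405
405 → 189
189 → 1242
1242 → 81
81 → 513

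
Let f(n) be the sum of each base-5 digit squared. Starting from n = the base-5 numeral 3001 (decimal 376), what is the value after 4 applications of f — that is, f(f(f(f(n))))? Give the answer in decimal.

10

376 = (3,0,0,1)_5 → 3² + 0² + 0² + 1² = 9 + 0 + 0 + 1 = 10
10 = (2,0)_5 → 2² + 0² = 4 + 0 = 4
4 = (4)_5 → 4² = 16
16 = (3,1)_5 → 3² + 1² = 9 + 1 = 10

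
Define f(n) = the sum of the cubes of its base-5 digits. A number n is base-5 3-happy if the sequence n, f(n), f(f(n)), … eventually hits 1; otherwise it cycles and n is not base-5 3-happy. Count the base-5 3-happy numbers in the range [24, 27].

24: 24 → 128 → 28 → 28  — not base-5 3-happy
25: 25 → 1  — base-5 3-happy
26: 26 → 2 → 8 → 28 → 28  — not base-5 3-happy
27: 27 → 9 → 65 → 35 → 9  — not base-5 3-happy
base-5 3-happy: 25

1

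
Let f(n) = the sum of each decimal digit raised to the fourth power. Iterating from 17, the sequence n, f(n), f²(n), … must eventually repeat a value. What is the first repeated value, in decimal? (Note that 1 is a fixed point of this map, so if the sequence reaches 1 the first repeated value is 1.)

17 → 1⁴ + 7⁴ = 2402
2402 → 2⁴ + 4⁴ + 0⁴ + 2⁴ = 288
288 → 2⁴ + 8⁴ + 8⁴ = 8208
8208 → 8⁴ + 2⁴ + 0⁴ + 8⁴ = 8208  — 8208 already appeared earlier.

8208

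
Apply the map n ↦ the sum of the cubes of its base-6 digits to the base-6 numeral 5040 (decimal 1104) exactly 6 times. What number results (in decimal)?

1104 = (5,0,4,0)_6 → 5³ + 0³ + 4³ + 0³ = 189
189 = (5,1,3)_6 → 5³ + 1³ + 3³ = 153
153 = (4,1,3)_6 → 4³ + 1³ + 3³ = 92
92 = (2,3,2)_6 → 2³ + 3³ + 2³ = 43
43 = (1,1,1)_6 → 1³ + 1³ + 1³ = 3
3 = (3)_6 → 3³ = 27

27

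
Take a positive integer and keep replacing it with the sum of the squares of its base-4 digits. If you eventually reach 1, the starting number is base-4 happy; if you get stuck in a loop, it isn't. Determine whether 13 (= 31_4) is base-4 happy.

base-4 happy

13 = (3,1)_4 → 3² + 1² = 10
10 = (2,2)_4 → 2² + 2² = 8
8 = (2,0)_4 → 2² + 0² = 4
4 = (1,0)_4 → 1² + 0² = 1  — reached 1.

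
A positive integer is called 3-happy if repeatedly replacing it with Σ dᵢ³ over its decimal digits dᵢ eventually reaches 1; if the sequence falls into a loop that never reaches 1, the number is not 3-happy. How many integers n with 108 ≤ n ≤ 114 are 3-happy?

108: 108 → 513 → 153 → 153  (repeats 153)
109: 109 → 730 → 370 → 370  (repeats 370)
110: 110 → 2 → 8 → 512 → 134 → 92 → 737 → 713 → 371 → 371  (repeats 371)
111: 111 → 3 → 27 → 351 → 153 → 153  (repeats 153)
112: 112 → 10 → 1  (reaches 1)
113: 113 → 29 → 737 → 713 → 371 → 371  (repeats 371)
114: 114 → 66 → 432 → 99 → 1458 → 702 → 351 → 153 → 153  (repeats 153)
3-happy: 112

1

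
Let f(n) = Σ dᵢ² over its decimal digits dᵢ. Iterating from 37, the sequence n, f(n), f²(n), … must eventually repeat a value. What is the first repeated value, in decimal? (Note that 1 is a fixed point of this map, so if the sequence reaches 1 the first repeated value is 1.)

37 → 3² + 7² = 58
58 → 5² + 8² = 89
89 → 8² + 9² = 145
145 → 1² + 4² + 5² = 42
42 → 4² + 2² = 20
20 → 2² + 0² = 4
4 → 4² = 16
16 → 1² + 6² = 37  — 37 already appeared earlier.

37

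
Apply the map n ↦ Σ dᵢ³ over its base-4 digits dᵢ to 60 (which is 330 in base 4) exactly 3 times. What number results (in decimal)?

60 = (3,3,0)_4 → 54
54 = (3,1,2)_4 → 36
36 = (2,1,0)_4 → 9

9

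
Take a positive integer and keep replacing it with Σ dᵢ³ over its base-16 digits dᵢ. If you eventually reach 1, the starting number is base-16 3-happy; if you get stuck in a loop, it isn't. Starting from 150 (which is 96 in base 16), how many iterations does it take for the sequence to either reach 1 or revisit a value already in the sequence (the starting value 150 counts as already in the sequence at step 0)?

15

150 = (9,6)_16 → 9³ + 6³ = 945
945 = (3,11,1)_16 → 3³ + 11³ + 1³ = 1359
1359 = (5,4,15)_16 → 5³ + 4³ + 15³ = 3564
3564 = (13,14,12)_16 → 13³ + 14³ + 12³ = 6669
6669 = (1,10,0,13)_16 → 1³ + 10³ + 0³ + 13³ = 3198
3198 = (12,7,14)_16 → 12³ + 7³ + 14³ = 4815
4815 = (1,2,12,15)_16 → 1³ + 2³ + 12³ + 15³ = 5112
5112 = (1,3,15,8)_16 → 1³ + 3³ + 15³ + 8³ = 3915
3915 = (15,4,11)_16 → 15³ + 4³ + 11³ = 4770
4770 = (1,2,10,2)_16 → 1³ + 2³ + 10³ + 2³ = 1017
1017 = (3,15,9)_16 → 3³ + 15³ + 9³ = 4131
4131 = (1,0,2,3)_16 → 1³ + 0³ + 2³ + 3³ = 36
36 = (2,4)_16 → 2³ + 4³ = 72
72 = (4,8)_16 → 4³ + 8³ = 576
576 = (2,4,0)_16 → 2³ + 4³ + 0³ = 72  — 72 repeats.
That took 15 steps.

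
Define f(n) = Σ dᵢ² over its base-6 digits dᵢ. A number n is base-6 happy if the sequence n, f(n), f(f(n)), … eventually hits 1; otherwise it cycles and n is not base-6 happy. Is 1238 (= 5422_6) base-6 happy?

base-6 happy

1238 = (5,4,2,2)_6 → 5² + 4² + 2² + 2² = 49
49 = (1,2,1)_6 → 1² + 2² + 1² = 6
6 = (1,0)_6 → 1² + 0² = 1  — reached 1.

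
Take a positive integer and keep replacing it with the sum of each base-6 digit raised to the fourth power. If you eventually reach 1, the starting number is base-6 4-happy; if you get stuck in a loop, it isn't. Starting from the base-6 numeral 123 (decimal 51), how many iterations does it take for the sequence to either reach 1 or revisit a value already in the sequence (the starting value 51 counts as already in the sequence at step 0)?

51 = (1,2,3)_6 → 1⁴ + 2⁴ + 3⁴ = 98
98 = (2,4,2)_6 → 2⁴ + 4⁴ + 2⁴ = 288
288 = (1,2,0,0)_6 → 1⁴ + 2⁴ + 0⁴ + 0⁴ = 17
17 = (2,5)_6 → 2⁴ + 5⁴ = 641
641 = (2,5,4,5)_6 → 2⁴ + 5⁴ + 4⁴ + 5⁴ = 1522
1522 = (1,1,0,1,4)_6 → 1⁴ + 1⁴ + 0⁴ + 1⁴ + 4⁴ = 259
259 = (1,1,1,1)_6 → 1⁴ + 1⁴ + 1⁴ + 1⁴ = 4
4 = (4)_6 → 4⁴ = 256
256 = (1,1,0,4)_6 → 1⁴ + 1⁴ + 0⁴ + 4⁴ = 258
258 = (1,1,1,0)_6 → 1⁴ + 1⁴ + 1⁴ + 0⁴ = 3
3 = (3)_6 → 3⁴ = 81
81 = (2,1,3)_6 → 2⁴ + 1⁴ + 3⁴ = 98  — 98 repeats.
That took 12 steps.

12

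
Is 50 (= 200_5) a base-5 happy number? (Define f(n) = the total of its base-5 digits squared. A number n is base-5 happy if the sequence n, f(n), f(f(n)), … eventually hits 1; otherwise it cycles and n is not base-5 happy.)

50 = (2,0,0)_5 → 2² + 0² + 0² = 4 + 0 + 0 = 4
4 = (4)_5 → 4² = 16
16 = (3,1)_5 → 3² + 1² = 9 + 1 = 10
10 = (2,0)_5 → 2² + 0² = 4 + 0 = 4  — 4 already seen; the sequence cycles without reaching 1.

not base-5 happy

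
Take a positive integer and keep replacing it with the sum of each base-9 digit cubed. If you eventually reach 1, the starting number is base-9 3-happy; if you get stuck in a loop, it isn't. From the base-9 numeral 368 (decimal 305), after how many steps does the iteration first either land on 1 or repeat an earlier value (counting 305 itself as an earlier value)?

3

305 = (3,6,8)_9 → 3³ + 6³ + 8³ = 27 + 216 + 512 = 755
755 = (1,0,2,8)_9 → 1³ + 0³ + 2³ + 8³ = 1 + 0 + 8 + 512 = 521
521 = (6,3,8)_9 → 6³ + 3³ + 8³ = 216 + 27 + 512 = 755  — 755 repeats.
That took 3 steps.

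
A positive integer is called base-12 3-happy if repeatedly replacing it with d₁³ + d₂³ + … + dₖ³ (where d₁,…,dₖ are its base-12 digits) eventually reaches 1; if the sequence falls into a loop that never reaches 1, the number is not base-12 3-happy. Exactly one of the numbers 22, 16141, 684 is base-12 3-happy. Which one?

22: 22 → 1001 → 1672 → 1738 → 1001  — repeats 1001 (not base-12 3-happy)
16141: 16141 → 795 → 368 → 736 → 190 → 1028 → 856 → 1520 → 1728 → 1  — reaches 1 (base-12 3-happy)
684: 684 → 793 → 342 → 288 → 8 → 512 → 755 → 1464 → 1008 → 343 → 415 → 1351 → 1136 → 1855 → 1344 → 793  — repeats 793 (not base-12 3-happy)

16141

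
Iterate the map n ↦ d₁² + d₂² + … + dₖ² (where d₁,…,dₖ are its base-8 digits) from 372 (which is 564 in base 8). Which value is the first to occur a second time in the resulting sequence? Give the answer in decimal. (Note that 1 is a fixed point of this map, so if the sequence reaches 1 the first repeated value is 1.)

1

372 = (5,6,4)_8 → 5² + 6² + 4² = 25 + 36 + 16 = 77
77 = (1,1,5)_8 → 1² + 1² + 5² = 1 + 1 + 25 = 27
27 = (3,3)_8 → 3² + 3² = 9 + 9 = 18
18 = (2,2)_8 → 2² + 2² = 4 + 4 = 8
8 = (1,0)_8 → 1² + 0² = 1 + 0 = 1  — reached the fixed point 1.
1 → 1, so 1 is the first repeated value.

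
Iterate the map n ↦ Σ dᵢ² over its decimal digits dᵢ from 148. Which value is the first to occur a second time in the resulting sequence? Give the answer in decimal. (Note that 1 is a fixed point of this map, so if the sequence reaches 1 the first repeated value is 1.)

37

148 → 1² + 4² + 8² = 1 + 16 + 64 = 81
81 → 8² + 1² = 64 + 1 = 65
65 → 6² + 5² = 36 + 25 = 61
61 → 6² + 1² = 36 + 1 = 37
37 → 3² + 7² = 9 + 49 = 58
58 → 5² + 8² = 25 + 64 = 89
89 → 8² + 9² = 64 + 81 = 145
145 → 1² + 4² + 5² = 1 + 16 + 25 = 42
42 → 4² + 2² = 16 + 4 = 20
20 → 2² + 0² = 4 + 0 = 4
4 → 4² = 16
16 → 1² + 6² = 1 + 36 = 37  — 37 already appeared earlier.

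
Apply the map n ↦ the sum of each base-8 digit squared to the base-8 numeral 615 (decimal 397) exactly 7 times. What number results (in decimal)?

397 = (6,1,5)_8 → 6² + 1² + 5² = 36 + 1 + 25 = 62
62 = (7,6)_8 → 7² + 6² = 49 + 36 = 85
85 = (1,2,5)_8 → 1² + 2² + 5² = 1 + 4 + 25 = 30
30 = (3,6)_8 → 3² + 6² = 9 + 36 = 45
45 = (5,5)_8 → 5² + 5² = 25 + 25 = 50
50 = (6,2)_8 → 6² + 2² = 36 + 4 = 40
40 = (5,0)_8 → 5² + 0² = 25 + 0 = 25

25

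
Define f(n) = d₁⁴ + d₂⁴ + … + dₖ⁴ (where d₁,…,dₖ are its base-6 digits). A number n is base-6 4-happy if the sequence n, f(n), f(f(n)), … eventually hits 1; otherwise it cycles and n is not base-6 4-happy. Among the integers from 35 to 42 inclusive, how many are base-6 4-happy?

35: 35 → 1250 → 1153 → 642 → 1266 → 1251 → 1218 → 1331 → 1251  (repeats 1251)
36: 36 → 1  (reaches 1)
37: 37 → 2 → 16 → 272 → 99 → 353 → 963 → 609 → 978 → 338 → 114 → 82 → 273 → 164 → 353  (repeats 353)
38: 38 → 17 → 641 → 1522 → 259 → 4 → 256 → 258 → 3 → 81 → 98 → 288 → 17  (repeats 17)
39: 39 → 82 → 273 → 164 → 353 → 963 → 609 → 978 → 338 → 114 → 82  (repeats 82)
40: 40 → 257 → 627 → 738 → 178 → 1137 → 788 → 803 → 963 → 609 → 978 → 338 → 114 → 82 → 273 → 164 → 353 → 963  (repeats 963)
41: 41 → 626 → 673 → 338 → 114 → 82 → 273 → 164 → 353 → 963 → 609 → 978 → 338  (repeats 338)
42: 42 → 2 → 16 → 272 → 99 → 353 → 963 → 609 → 978 → 338 → 114 → 82 → 273 → 164 → 353  (repeats 353)
base-6 4-happy: 36

1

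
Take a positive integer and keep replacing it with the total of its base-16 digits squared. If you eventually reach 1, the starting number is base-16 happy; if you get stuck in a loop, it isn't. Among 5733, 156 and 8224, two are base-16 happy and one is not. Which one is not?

5733: 5733 → 98 → 40 → 68 → 32 → 4 → 16 → 1  — reaches 1 (base-16 happy)
156: 156 → 225 → 197 → 169 → 181 → 146 → 85 → 50 → 13 → 169  — repeats 169 (not base-16 happy)
8224: 8224 → 8 → 64 → 16 → 1  — reaches 1 (base-16 happy)

156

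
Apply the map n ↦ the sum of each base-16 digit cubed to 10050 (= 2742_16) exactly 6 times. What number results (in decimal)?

252

10050 = (2,7,4,2)_16 → 2³ + 7³ + 4³ + 2³ = 423
423 = (1,10,7)_16 → 1³ + 10³ + 7³ = 1344
1344 = (5,4,0)_16 → 5³ + 4³ + 0³ = 189
189 = (11,13)_16 → 11³ + 13³ = 3528
3528 = (13,12,8)_16 → 13³ + 12³ + 8³ = 4437
4437 = (1,1,5,5)_16 → 1³ + 1³ + 5³ + 5³ = 252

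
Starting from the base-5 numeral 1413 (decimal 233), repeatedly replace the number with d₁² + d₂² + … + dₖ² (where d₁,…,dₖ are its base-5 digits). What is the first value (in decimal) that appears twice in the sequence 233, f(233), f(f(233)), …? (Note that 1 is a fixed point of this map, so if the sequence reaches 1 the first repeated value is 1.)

233 = (1,4,1,3)_5 → 1² + 4² + 1² + 3² = 27
27 = (1,0,2)_5 → 1² + 0² + 2² = 5
5 = (1,0)_5 → 1² + 0² = 1  — reached the fixed point 1.
1 → 1, so 1 is the first repeated value.

1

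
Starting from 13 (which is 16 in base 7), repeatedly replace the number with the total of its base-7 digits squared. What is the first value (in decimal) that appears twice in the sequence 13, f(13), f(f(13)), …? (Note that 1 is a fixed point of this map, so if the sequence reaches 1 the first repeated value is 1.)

13

13 = (1,6)_7 → 1² + 6² = 1 + 36 = 37
37 = (5,2)_7 → 5² + 2² = 25 + 4 = 29
29 = (4,1)_7 → 4² + 1² = 16 + 1 = 17
17 = (2,3)_7 → 2² + 3² = 4 + 9 = 13  — 13 already appeared earlier.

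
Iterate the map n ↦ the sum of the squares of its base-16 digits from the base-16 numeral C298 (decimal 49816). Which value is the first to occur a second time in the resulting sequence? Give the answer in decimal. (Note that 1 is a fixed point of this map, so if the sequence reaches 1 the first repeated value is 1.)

49816 = (12,2,9,8)_16 → 12² + 2² + 9² + 8² = 144 + 4 + 81 + 64 = 293
293 = (1,2,5)_16 → 1² + 2² + 5² = 1 + 4 + 25 = 30
30 = (1,14)_16 → 1² + 14² = 1 + 196 = 197
197 = (12,5)_16 → 12² + 5² = 144 + 25 = 169
169 = (10,9)_16 → 10² + 9² = 100 + 81 = 181
181 = (11,5)_16 → 11² + 5² = 121 + 25 = 146
146 = (9,2)_16 → 9² + 2² = 81 + 4 = 85
85 = (5,5)_16 → 5² + 5² = 25 + 25 = 50
50 = (3,2)_16 → 3² + 2² = 9 + 4 = 13
13 = (13)_16 → 13² = 169  — 169 already appeared earlier.

169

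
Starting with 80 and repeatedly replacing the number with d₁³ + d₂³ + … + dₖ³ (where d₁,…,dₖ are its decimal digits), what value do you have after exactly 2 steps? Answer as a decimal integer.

134

80 → 8³ + 0³ = 512
512 → 5³ + 1³ + 2³ = 134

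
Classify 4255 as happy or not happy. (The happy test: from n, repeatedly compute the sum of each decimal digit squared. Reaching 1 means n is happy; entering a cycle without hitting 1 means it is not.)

happy

4255 → 4² + 2² + 5² + 5² = 70
70 → 7² + 0² = 49
49 → 4² + 9² = 97
97 → 9² + 7² = 130
130 → 1² + 3² + 0² = 10
10 → 1² + 0² = 1  — reached 1.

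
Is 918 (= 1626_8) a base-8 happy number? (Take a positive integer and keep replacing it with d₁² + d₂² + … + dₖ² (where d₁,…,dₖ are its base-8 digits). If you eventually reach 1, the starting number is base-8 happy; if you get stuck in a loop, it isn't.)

918 = (1,6,2,6)_8 → 77
77 = (1,1,5)_8 → 27
27 = (3,3)_8 → 18
18 = (2,2)_8 → 8
8 = (1,0)_8 → 1  — reached 1.

base-8 happy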